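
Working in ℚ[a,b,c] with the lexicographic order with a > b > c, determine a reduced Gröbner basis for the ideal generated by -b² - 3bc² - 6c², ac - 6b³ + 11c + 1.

G = {ac - 54bc⁴ + 36bc² - 108c⁴ + 11c + 1, b² + 3bc² + 6c²}

The reduced Gröbner basis is the canonical form of the ideal for this ordering.

f_1 = -b² - 3bc² - 6c², LT = b².
f_2 = ac - 6b³ + 11c + 1, LT = ac.

The S-polynomials (S(f_1,f_2)) all reduce to 0 modulo the current basis, so we have a Gröbner basis.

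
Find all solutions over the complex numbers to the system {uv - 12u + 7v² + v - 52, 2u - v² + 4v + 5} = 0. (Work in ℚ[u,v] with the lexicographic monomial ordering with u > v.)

{(-4, 1), (-101/4 + 15*sqrt(7)*I/4, 1/2 - 5*sqrt(7)*I/2), (-101/4 - 15*sqrt(7)*I/4, 1/2 + 5*sqrt(7)*I/2)}

Compute a lex Gröbner basis by Buchberger's algorithm.
f_1 = uv - 12u + 7v² + v - 52, LT = uv.
f_2 = 2u - v² + 4v + 5, LT = u.

S(f_1,f_2): lcm = uv. S = -12u + ½v³ + 5v² - 3/2v - 52.
  reduce S modulo (f_1, f_2):
  remainder ½v³ - v² + 45/2v - 22 ≠ 0; add h_3 = ½v³ - v² + 45/2v - 22 to the basis.

The other S-polynomials (S(f_1,h_3), S(f_2,h_3)) all reduce to 0 modulo the current basis, so we have a Gröbner basis.
Inter-reduce: drop elements whose leading term is divisible by another's, tail-reduce, and make monic.
Reduced Gröbner basis: {u - ½v² + 2v + 5/2, v³ - 2v² + 45v - 44}.

A lex Gröbner basis eliminates variables successively. Here v³ - 2v² + 45v - 44 depends only on v, with roots {1, 1/2 - 5*sqrt(7)*I/2, 1/2 + 5*sqrt(7)*I/2}; lifting each root through the earlier basis elements recovers the full solutions.
  v = 1: the earlier basis element becomes u + 4 = 0, giving u = -4 — point (-4, 1).
  v = 1/2 - 5*sqrt(7)*I/2: the earlier basis element becomes u + 101/4 - 15*sqrt(7)*I/4 = 0, giving u = -101/4 + 15*sqrt(7)*I/4 — point (-101/4 + 15*sqrt(7)*I/4, 1/2 - 5*sqrt(7)*I/2).
  v = 1/2 + 5*sqrt(7)*I/2: the earlier basis element becomes u + 101/4 + 15*sqrt(7)*I/4 = 0, giving u = -101/4 - 15*sqrt(7)*I/4 — point (-101/4 - 15*sqrt(7)*I/4, 1/2 + 5*sqrt(7)*I/2).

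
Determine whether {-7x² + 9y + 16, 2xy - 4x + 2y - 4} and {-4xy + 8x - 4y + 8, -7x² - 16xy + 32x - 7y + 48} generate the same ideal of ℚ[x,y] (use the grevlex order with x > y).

Yes, the ideals are equal.

Two ideals are equal iff their reduced Gröbner bases coincide (the reduced basis is unique for a fixed ordering).
Buchberger on the first generating set:
f_1 = -7x² + 9y + 16, LT = x².
f_2 = 2xy - 4x + 2y - 4, LT = xy.

S(f_1,f_2): lcm = x²y. S = 2x² - xy - 9/7y² + 2x - 16/7y.
  leading term x²: subtract (-2/7)·f_1 from 2x² - xy - 9/7y² + 2x - 16/7y → -xy - 9/7y² + 2x + 2/7y + 32/7
  leading term xy: subtract (-½)·f_2 from -xy - 9/7y² + 2x + 2/7y + 32/7 → -9/7y² + 9/7y + 18/7
  leading term y²: no divisor's leading term divides it; move -9/7y² to the remainder.
  leading term y: no divisor's leading term divides it; move 9/7y to the remainder.
  leading term 1: no divisor's leading term divides it; move 18/7 to the remainder.
  remainder -9/7y² + 9/7y + 18/7 ≠ 0; add g_3 = -9/7y² + 9/7y + 18/7 to the basis.

The other S-polynomials (S(f_1,g_3), S(f_2,g_3)) all reduce to 0 modulo the current basis, so we have a Gröbner basis.
Inter-reduce: drop elements whose leading term is divisible by another's, tail-reduce, and make monic.
Reduced Gröbner basis: {x² - 9/7y - 16/7, xy - 2x + y - 2, y² - y - 2}.

Buchberger on the second generating set:
h_1 = -4xy + 8x - 4y + 8, LT = xy.
h_2 = -7x² - 16xy + 32x - 7y + 48, LT = x².

S(h_1,h_2): lcm = x²y. S = -16/7xy² - 2x² + 39/7xy - y² - 2x + 48/7y.
  leading term xy²: subtract (4/7y)·h_1 from -16/7xy² - 2x² + 39/7xy - y² - 2x + 48/7y → -2x² + xy + 9/7y² - 2x + 16/7y
  leading term x²: subtract (2/7)·h_2 from -2x² + xy + 9/7y² - 2x + 16/7y → 39/7xy + 9/7y² - 78/7x + 30/7y - 96/7
  leading term xy: subtract (-39/28)·h_1 from 39/7xy + 9/7y² - 78/7x + 30/7y - 96/7 → 9/7y² - 9/7y - 18/7
  leading term y²: no divisor's leading term divides it; move 9/7y² to the remainder.
  leading term y: no divisor's leading term divides it; move -9/7y to the remainder.
  leading term 1: no divisor's leading term divides it; move -18/7 to the remainder.
  remainder 9/7y² - 9/7y - 18/7 ≠ 0; add k_3 = 9/7y² - 9/7y - 18/7 to the basis.

The other S-polynomials (S(h_1,k_3), S(h_2,k_3)) all reduce to 0 modulo the current basis, so we have a Gröbner basis.
Inter-reduce: drop elements whose leading term is divisible by another's, tail-reduce, and make monic.
Reduced Gröbner basis: {x² - 9/7y - 16/7, xy - 2x + y - 2, y² - y - 2}.

These coincide, so the ideals are equal.
The same test decides containment: I ⊆ J iff every generator of I reduces to 0 modulo a Gröbner basis of J.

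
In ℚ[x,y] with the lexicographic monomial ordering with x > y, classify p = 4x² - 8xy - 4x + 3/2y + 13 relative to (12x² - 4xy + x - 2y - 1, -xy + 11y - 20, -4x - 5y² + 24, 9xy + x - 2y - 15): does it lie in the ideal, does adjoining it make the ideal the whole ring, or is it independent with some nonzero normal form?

4x² - 8xy - 4x + 3/2y + 13 lies in I (it reduces to 0).

First compute the reduced Gröbner basis of I by Buchberger's algorithm.
f_1 = 12x² - 4xy + x - 2y - 1, LT = x².
f_2 = -xy + 11y - 20, LT = xy.
f_3 = -4x - 5y² + 24, LT = x.
f_4 = 9xy + x - 2y - 15, LT = xy.

S(f_1,f_2): lcm = x²y. S = -⅓xy² + 133/12xy - 20x - ⅙y² - 1/12y.
  reduce S modulo (f_1, f_2, f_3, f_4):
  remainder 127/6y² + 257/2y - 1025/3 ≠ 0; add h_5 = 127/6y² + 257/2y - 1025/3 to the basis.

S(f_1,f_3): lcm = x². S = -5/4xy² - ⅓xy + 73/12x - ⅙y - 1/12.
  reduce S modulo (f_1, f_2, f_3, f_4, h_5):
  remainder 919307/6096y - 919307/3048 ≠ 0; add h_6 = 919307/6096y - 919307/3048 to the basis.

The other S-polynomials (S(f_1,f_4), S(f_2,f_3), S(f_2,f_4), S(f_3,f_4), S(f_1,h_5), S(f_2,h_5), S(f_3,h_5), S(f_4,h_5), S(f_1,h_6), S(f_2,h_6), S(f_3,h_6), S(f_4,h_6), S(h_5,h_6)) all reduce to 0 modulo the current basis, so we have a Gröbner basis.
Inter-reduce: drop elements whose leading term is divisible by another's, tail-reduce, and make monic.
Reduced Gröbner basis: {x - 1, y - 2}.
Label its elements g_1 = x - 1, g_2 = y - 2.

Reduce p = 4x² - 8xy - 4x + 3/2y + 13 modulo G:
  leading term x²: subtract (4x)·g_1 from 4x² - 8xy - 4x + 3/2y + 13 → -8xy + 3/2y + 13
  leading term xy: subtract (-8y)·g_1 from -8xy + 3/2y + 13 → -13/2y + 13
  leading term y: subtract (-13/2)·g_2 from -13/2y + 13 → 0
  normal form = 0.
Since the normal form is 0, p ∈ I.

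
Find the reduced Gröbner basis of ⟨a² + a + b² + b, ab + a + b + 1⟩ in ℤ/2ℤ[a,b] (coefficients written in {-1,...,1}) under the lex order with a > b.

This is the nonlinear analogue of row-reducing a linear system.

f_1 = a² + a + b² + b, LT = a².
f_2 = ab + a + b + 1, LT = ab.

S(f_1,f_2): lcm = a²b. S = a² + a + b³ + b².
  reduce S modulo (f_1, f_2):
  remainder b³ + b ≠ 0; add g_3 = b³ + b to the basis.

The other S-polynomials (S(f_1,g_3), S(f_2,g_3)) all reduce to 0 modulo the current basis, so we have a Gröbner basis.

G = {a² + a + b² + b, ab + a + b + 1, b³ + b}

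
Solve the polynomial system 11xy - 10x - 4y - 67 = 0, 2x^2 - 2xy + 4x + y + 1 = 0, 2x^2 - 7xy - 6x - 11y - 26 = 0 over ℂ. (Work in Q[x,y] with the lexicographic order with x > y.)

{(-3, -1)}

Compute a lex Gröbner basis by Buchberger's algorithm.
f_1 = 11xy - 10x - 4y - 67, LT = xy.
f_2 = 2x^2 - 2xy + 4x + y + 1, LT = x^2.
f_3 = 2x^2 - 7xy - 6x - 11y - 26, LT = x^2.

S(f_1,f_2): lcm = x^2y. S = -10/11x^2 + xy^2 - 26/11xy - 67/11x - 1/2y^2 - 1/2y.
  leading term x^2: subtract (-5/11)·f_2 from -10/11x^2 + xy^2 - 26/11xy - 67/11x - 1/2y^2 - 1/2y → xy^2 - 36/11xy - 47/11x - 1/2y^2 - 1/22y + 5/11
  leading term xy^2: subtract (1/11y)·f_1 from xy^2 - 36/11xy - 47/11x - 1/2y^2 - 1/22y + 5/11 → -26/11xy - 47/11x - 3/22y^2 + 133/22y + 5/11
  leading term xy: subtract (-26/121)·f_1 from -26/11xy - 47/11x - 3/22y^2 + 133/22y + 5/11 → -777/121x - 3/22y^2 + 1255/242y - 1687/121
  leading term x: no divisor's leading term divides it; move -777/121x to the remainder.
  leading term y^2: no divisor's leading term divides it; move -3/22y^2 to the remainder.
  leading term y: no divisor's leading term divides it; move 1255/242y to the remainder.
  leading term 1: no divisor's leading term divides it; move -1687/121 to the remainder.
  remainder -777/121x - 3/22y^2 + 1255/242y - 1687/121 ≠ 0; add h_4 = -777/121x - 3/22y^2 + 1255/242y - 1687/121 to the basis.

S(f_1,f_3): lcm = x^2y. S = -10/11x^2 + 7/2xy^2 + 29/11xy - 67/11x + 11/2y^2 + 13y.
  leading term x^2: subtract (-5/11)·f_2 from -10/11x^2 + 7/2xy^2 + 29/11xy - 67/11x + 11/2y^2 + 13y → 7/2xy^2 + 19/11xy - 47/11x + 11/2y^2 + 148/11y + 5/11
  leading term xy^2: subtract (7/22y)·f_1 from 7/2xy^2 + 19/11xy - 47/11x + 11/2y^2 + 148/11y + 5/11 → 54/11xy - 47/11x + 149/22y^2 + 765/22y + 5/11
  leading term xy: subtract (54/121)·f_1 from 54/11xy - 47/11x + 149/22y^2 + 765/22y + 5/11 → 23/121x + 149/22y^2 + 8847/242y + 3673/121
  leading term x: subtract (-23/777)·h_4 from 23/121x + 149/22y^2 + 8847/242y + 3673/121 → 19284/2849y^2 + 313772/8547y + 36560/1221
  leading term y^2: no divisor's leading term divides it; move 19284/2849y^2 to the remainder.
  leading term y: no divisor's leading term divides it; move 313772/8547y to the remainder.
  leading term 1: no divisor's leading term divides it; move 36560/1221 to the remainder.
  remainder 19284/2849y^2 + 313772/8547y + 36560/1221 ≠ 0; add h_5 = 19284/2849y^2 + 313772/8547y + 36560/1221 to the basis.

S(f_2,f_3): lcm = x^2. S = 5/2xy + 5x + 6y + 27/2.
  leading term xy: subtract (5/22)·f_1 from 5/2xy + 5x + 6y + 27/2 → 80/11x + 76/11y + 316/11
  leading term x: subtract (-880/777)·h_4 from 80/11x + 76/11y + 316/11 → -40/259y^2 + 9932/777y + 1436/111
  leading term y^2: subtract (-110/4821)·h_5 from -40/259y^2 + 9932/777y + 1436/111 → 196988/14463y + 196988/14463
  leading term y: no divisor's leading term divides it; move 196988/14463y to the remainder.
  leading term 1: no divisor's leading term divides it; move 196988/14463 to the remainder.
  remainder 196988/14463y + 196988/14463 ≠ 0; add h_6 = 196988/14463y + 196988/14463 to the basis.

The other S-polynomials (S(f_1,h_4), S(f_2,h_4), S(f_3,h_4), S(f_1,h_5), S(f_2,h_5), S(f_3,h_5), S(h_4,h_5), S(f_1,h_6), S(f_2,h_6), S(f_3,h_6), S(h_4,h_6), S(h_5,h_6)) all reduce to 0 modulo the current basis, so we have a Gröbner basis.
Inter-reduce: drop elements whose leading term is divisible by another's, tail-reduce, and make monic.
Reduced Gröbner basis: {x + 3, y + 1}.

Elimination: the polynomial y + 1 lies in the elimination ideal for y, so y ∈ {-1}. For each such y, the remaining basis elements (now univariate) give the rest of the solution.
  y = -1: the earlier basis element becomes x + 3 = 0, giving x = -3 — point (-3, -1).
Substituting each solution back into the original system confirms all equations vanish.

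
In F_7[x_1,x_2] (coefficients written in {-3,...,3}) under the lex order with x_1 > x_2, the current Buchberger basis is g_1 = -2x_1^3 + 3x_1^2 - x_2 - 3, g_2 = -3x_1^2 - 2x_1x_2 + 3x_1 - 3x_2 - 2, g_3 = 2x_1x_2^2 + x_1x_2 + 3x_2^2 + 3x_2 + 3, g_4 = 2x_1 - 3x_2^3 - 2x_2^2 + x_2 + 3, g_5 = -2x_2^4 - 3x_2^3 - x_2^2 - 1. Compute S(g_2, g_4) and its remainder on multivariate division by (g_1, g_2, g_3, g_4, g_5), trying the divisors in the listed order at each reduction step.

S(g_2, g_4) = -2x_1x_2^3 + x_1x_2^2 - x_1x_2 + x_1 + x_2 + 3; remainder on division = 0.

lcm(LM(g_2), LM(g_4)) = x_1^2.
S = (lcm/LT(g_2))·g_2 − (lcm/LT(g_4))·g_4 = -2x_1x_2^3 + x_1x_2^2 - x_1x_2 + x_1 + x_2 + 3.
Reduce S modulo (g_1, g_2, g_3, g_4, g_5) in that order:
  leading term x_1x_2^3: subtract (-x_2)·g_3 from -2x_1x_2^3 + x_1x_2^2 - x_1x_2 + x_1 + x_2 + 3 → 2x_1x_2^2 - x_1x_2 + x_1 + 3x_2^3 + 3x_2^2 - 3x_2 + 3
  leading term x_1x_2^2: subtract (1)·g_3 from 2x_1x_2^2 - x_1x_2 + x_1 + 3x_2^3 + 3x_2^2 - 3x_2 + 3 → -2x_1x_2 + x_1 + 3x_2^3 + x_2
  leading term x_1x_2: subtract (-x_2)·g_4 from -2x_1x_2 + x_1 + 3x_2^3 + x_2 → x_1 - 3x_2^4 + x_2^3 + x_2^2 - 3x_2
  leading term x_1: subtract (-3)·g_4 from x_1 - 3x_2^4 + x_2^3 + x_2^2 - 3x_2 → -3x_2^4 - x_2^3 + 2x_2^2 + 2
  leading term x_2^4: subtract (-2)·g_5 from -3x_2^4 - x_2^3 + 2x_2^2 + 2 → 0
The remainder is 0, so this S-polynomial contributes no new basis element.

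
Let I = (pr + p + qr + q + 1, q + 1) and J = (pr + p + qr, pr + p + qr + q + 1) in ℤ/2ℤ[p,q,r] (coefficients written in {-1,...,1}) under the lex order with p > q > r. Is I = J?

Yes, the ideals are equal.

Two ideals are equal iff their reduced Gröbner bases coincide (the reduced basis is unique for a fixed ordering).
Buchberger on the first generating set:
f_1 = pr + p + qr + q + 1, LT = pr.
f_2 = q + 1, LT = q.

The S-polynomials (S(f_1,f_2)) all reduce to 0 modulo the current basis, so we have a Gröbner basis.
Inter-reduce: drop elements whose leading term is divisible by another's, tail-reduce, and make monic.
Reduced Gröbner basis: {pr + p + r, q + 1}.

Buchberger on the second generating set:
h_1 = pr + p + qr, LT = pr.
h_2 = pr + p + qr + q + 1, LT = pr.

S(h_1,h_2): lcm = pr. S = q + 1.
  reduce S modulo (h_1, h_2):
  remainder q + 1 ≠ 0; add k_3 = q + 1 to the basis.

The other S-polynomials (S(h_1,k_3), S(h_2,k_3)) all reduce to 0 modulo the current basis, so we have a Gröbner basis.
Inter-reduce: drop elements whose leading term is divisible by another's, tail-reduce, and make monic.
Reduced Gröbner basis: {pr + p + r, q + 1}.

Same reduced basis, so the two generating sets span the same ideal.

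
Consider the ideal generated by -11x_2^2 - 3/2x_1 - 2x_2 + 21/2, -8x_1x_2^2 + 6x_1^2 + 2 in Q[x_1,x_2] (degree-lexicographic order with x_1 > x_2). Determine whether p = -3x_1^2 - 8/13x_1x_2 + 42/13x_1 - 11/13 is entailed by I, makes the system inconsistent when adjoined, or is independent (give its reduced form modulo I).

First compute the reduced Gröbner basis of I by Buchberger's algorithm.
f_1 = -11x_2^2 - 3/2x_1 - 2x_2 + 21/2, LT = x_2^2.
f_2 = -8x_1x_2^2 + 6x_1^2 + 2, LT = x_1x_2^2.

S(f_1,f_2): lcm = x_1x_2^2. S = 39/44x_1^2 + 2/11x_1x_2 - 21/22x_1 + 1/4.
  reduce S modulo (f_1, f_2):
  remainder 39/44x_1^2 + 2/11x_1x_2 - 21/22x_1 + 1/4 ≠ 0; add h_3 = 39/44x_1^2 + 2/11x_1x_2 - 21/22x_1 + 1/4 to the basis.

The other S-polynomials (S(f_1,h_3), S(f_2,h_3)) all reduce to 0 modulo the current basis, so we have a Gröbner basis.
Inter-reduce: drop elements whose leading term is divisible by another's, tail-reduce, and make monic.
Reduced Gröbner basis: {x_1^2 + 8/39x_1x_2 - 14/13x_1 + 11/39, x_2^2 + 3/22x_1 + 2/11x_2 - 21/22}.
Label its elements g_1 = x_1^2 + 8/39x_1x_2 - 14/13x_1 + 11/39, g_2 = x_2^2 + 3/22x_1 + 2/11x_2 - 21/22.

Reduce p = -3x_1^2 - 8/13x_1x_2 + 42/13x_1 - 11/13 modulo G:
  leading term x_1^2: subtract (-3)·g_1 from -3x_1^2 - 8/13x_1x_2 + 42/13x_1 - 11/13 → 0
  normal form = 0.
Since the normal form is 0, p ∈ I.

-3x_1^2 - 8/13x_1x_2 + 42/13x_1 - 11/13 lies in I (it reduces to 0).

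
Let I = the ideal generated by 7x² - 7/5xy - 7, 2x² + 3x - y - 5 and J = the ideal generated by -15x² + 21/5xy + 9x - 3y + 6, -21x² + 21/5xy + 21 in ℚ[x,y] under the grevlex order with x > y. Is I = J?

Yes, the ideals are equal.

Since reduced Gröbner bases are canonical representatives of ideals under a given ordering, it suffices to compute and compare them.
Buchberger on the first generating set:
f_1 = 7x² - 7/5xy - 7, LT = x².
f_2 = 2x² + 3x - y - 5, LT = x².

S(f_1,f_2): lcm = x². S = -⅕xy - 3/2x + ½y + 3/2.
  leading term xy: no divisor's leading term divides it; move -⅕xy to the remainder.
  leading term x: no divisor's leading term divides it; move -3/2x to the remainder.
  leading term y: no divisor's leading term divides it; move ½y to the remainder.
  leading term 1: no divisor's leading term divides it; move 3/2 to the remainder.
  remainder -⅕xy - 3/2x + ½y + 3/2 ≠ 0; add g_3 = -⅕xy - 3/2x + ½y + 3/2 to the basis.

S(f_1,g_3): lcm = x²y. S = -⅕xy² - 15/2x² + 5/2xy + 15/2x - y.
  leading term xy²: subtract (y)·g_3 from -⅕xy² - 15/2x² + 5/2xy + 15/2x - y → -15/2x² + 4xy - ½y² + 15/2x - 5/2y
  leading term x²: subtract (-15/14)·f_1 from -15/2x² + 4xy - ½y² + 15/2x - 5/2y → 5/2xy - ½y² + 15/2x - 5/2y - 15/2
  leading term xy: subtract (-25/2)·g_3 from 5/2xy - ½y² + 15/2x - 5/2y - 15/2 → -½y² - 45/4x + 15/4y + 45/4
  leading term y²: no divisor's leading term divides it; move -½y² to the remainder.
  leading term x: no divisor's leading term divides it; move -45/4x to the remainder.
  leading term y: no divisor's leading term divides it; move 15/4y to the remainder.
  leading term 1: no divisor's leading term divides it; move 45/4 to the remainder.
  remainder -½y² - 45/4x + 15/4y + 45/4 ≠ 0; add g_4 = -½y² - 45/4x + 15/4y + 45/4 to the basis.

The other S-polynomials (S(f_2,g_3), S(f_1,g_4), S(f_2,g_4), S(g_3,g_4)) all reduce to 0 modulo the current basis, so we have a Gröbner basis.
Inter-reduce: drop elements whose leading term is divisible by another's, tail-reduce, and make monic.
Reduced Gröbner basis: {x² + 3/2x - ½y - 5/2, xy + 15/2x - 5/2y - 15/2, y² + 45/2x - 15/2y - 45/2}.

Buchberger on the second generating set:
h_1 = -15x² + 21/5xy + 9x - 3y + 6, LT = x².
h_2 = -21x² + 21/5xy + 21, LT = x².

S(h_1,h_2): lcm = x². S = -2/25xy - ⅗x + ⅕y + ⅗.
  leading term xy: no divisor's leading term divides it; move -2/25xy to the remainder.
  leading term x: no divisor's leading term divides it; move -⅗x to the remainder.
  leading term y: no divisor's leading term divides it; move ⅕y to the remainder.
  leading term 1: no divisor's leading term divides it; move ⅗ to the remainder.
  remainder -2/25xy - ⅗x + ⅕y + ⅗ ≠ 0; add k_3 = -2/25xy - ⅗x + ⅕y + ⅗ to the basis.

S(h_1,k_3): lcm = x²y. S = -7/25xy² - 15/2x² + 19/10xy + ⅕y² + 15/2x - ⅖y.
  leading term xy²: subtract (7/2y)·k_3 from -7/25xy² - 15/2x² + 19/10xy + ⅕y² + 15/2x - ⅖y → -15/2x² + 4xy - ½y² + 15/2x - 5/2y
  leading term x²: subtract (½)·h_1 from -15/2x² + 4xy - ½y² + 15/2x - 5/2y → 19/10xy - ½y² + 3x - y - 3
  leading term xy: subtract (-95/4)·k_3 from 19/10xy - ½y² + 3x - y - 3 → -½y² - 45/4x + 15/4y + 45/4
  leading term y²: no divisor's leading term divides it; move -½y² to the remainder.
  leading term x: no divisor's leading term divides it; move -45/4x to the remainder.
  leading term y: no divisor's leading term divides it; move 15/4y to the remainder.
  leading term 1: no divisor's leading term divides it; move 45/4 to the remainder.
  remainder -½y² - 45/4x + 15/4y + 45/4 ≠ 0; add k_4 = -½y² - 45/4x + 15/4y + 45/4 to the basis.

The other S-polynomials (S(h_2,k_3), S(h_1,k_4), S(h_2,k_4), S(k_3,k_4)) all reduce to 0 modulo the current basis, so we have a Gröbner basis.
Inter-reduce: drop elements whose leading term is divisible by another's, tail-reduce, and make monic.
Reduced Gröbner basis: {x² + 3/2x - ½y - 5/2, xy + 15/2x - 5/2y - 15/2, y² + 45/2x - 15/2y - 45/2}.

The two bases agree; hence the ideals are identical.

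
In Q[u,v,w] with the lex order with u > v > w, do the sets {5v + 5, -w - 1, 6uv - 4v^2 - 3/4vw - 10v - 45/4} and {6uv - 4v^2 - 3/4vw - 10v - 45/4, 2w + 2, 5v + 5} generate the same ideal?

Yes, the ideals are equal.

Equality of ideals is decidable: compute both reduced Gröbner bases (unique for the ordering) and check whether they agree.
Buchberger on the first generating set:
f_1 = 5v + 5, LT = v.
f_2 = -w - 1, LT = w.
f_3 = 6uv - 4v^2 - 3/4vw - 10v - 45/4, LT = uv.

S(f_1,f_3): lcm = uv. S = u + 2/3v^2 + 1/8vw + 5/3v + 15/8.
  reduce S modulo (f_1, f_2, f_3):
  remainder u + 1 ≠ 0; add g_4 = u + 1 to the basis.

The other S-polynomials (S(f_1,f_2), S(f_2,f_3), S(f_1,g_4), S(f_2,g_4), S(f_3,g_4)) all reduce to 0 modulo the current basis, so we have a Gröbner basis.
Inter-reduce: drop elements whose leading term is divisible by another's, tail-reduce, and make monic.
Reduced Gröbner basis: {u + 1, v + 1, w + 1}.

Buchberger on the second generating set:
h_1 = 6uv - 4v^2 - 3/4vw - 10v - 45/4, LT = uv.
h_2 = 2w + 2, LT = w.
h_3 = 5v + 5, LT = v.

S(h_1,h_3): lcm = uv. S = -u - 2/3v^2 - 1/8vw - 5/3v - 15/8.
  reduce S modulo (h_1, h_2, h_3):
  remainder -u - 1 ≠ 0; add k_4 = -u - 1 to the basis.

The other S-polynomials (S(h_1,h_2), S(h_2,h_3), S(h_1,k_4), S(h_2,k_4), S(h_3,k_4)) all reduce to 0 modulo the current basis, so we have a Gröbner basis.
Inter-reduce: drop elements whose leading term is divisible by another's, tail-reduce, and make monic.
Reduced Gröbner basis: {u + 1, v + 1, w + 1}.

The two bases agree; hence the ideals are identical.
The same test decides containment: I ⊆ J iff every generator of I reduces to 0 modulo a Gröbner basis of J.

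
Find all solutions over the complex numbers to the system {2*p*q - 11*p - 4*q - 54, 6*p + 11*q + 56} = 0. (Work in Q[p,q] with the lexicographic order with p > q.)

{(-2, -4), (-185/12, 73/22)}

Compute a lex Gröbner basis by Buchberger's algorithm.
f_1 = 2*p*q - 11*p - 4*q - 54, LT = p*q.
f_2 = 6*p + 11*q + 56, LT = p.

S(f_1,f_2): lcm = p*q. S = -11/2*p - 11/6*q**2 - 34/3*q - 27.
  leading term p: subtract (-11/12)·f_2 from -11/2*p - 11/6*q**2 - 34/3*q - 27 → -11/6*q**2 - 5/4*q + 73/3
  leading term q**2: no divisor's leading term divides it; move -11/6*q**2 to the remainder.
  leading term q: no divisor's leading term divides it; move -5/4*q to the remainder.
  leading term 1: no divisor's leading term divides it; move 73/3 to the remainder.
  remainder -11/6*q**2 - 5/4*q + 73/3 ≠ 0; add h_3 = -11/6*q**2 - 5/4*q + 73/3 to the basis.

The other S-polynomials (S(f_1,h_3), S(f_2,h_3)) all reduce to 0 modulo the current basis, so we have a Gröbner basis.
Inter-reduce: drop elements whose leading term is divisible by another's, tail-reduce, and make monic.
Reduced Gröbner basis: {p + 11/6*q + 28/3, q**2 + 15/22*q - 146/11}.

A lex Gröbner basis eliminates variables successively. Here q**2 + 15/22*q - 146/11 depends only on q, with roots {-4, 73/22}; lifting each root through the earlier basis elements recovers the full solutions.
  q = -4: the earlier basis element becomes p + 2 = 0, giving p = -2 — point (-2, -4).
  q = 73/22: the earlier basis element becomes p + 185/12 = 0, giving p = -185/12 — point (-185/12, 73/22).
Check: every point annihilates each of the original generators.
Zero-dimensionality of the ideal guarantees finitely many solutions over ℂ.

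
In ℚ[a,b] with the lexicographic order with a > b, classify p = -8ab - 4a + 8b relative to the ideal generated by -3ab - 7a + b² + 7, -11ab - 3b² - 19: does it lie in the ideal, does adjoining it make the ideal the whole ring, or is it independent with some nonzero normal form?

-8ab - 4a + 8b is independent of I; its normal form modulo I is 8/7b² + 8b + 48/7.

First compute the reduced Gröbner basis of I by Buchberger's algorithm.
f_1 = -3ab - 7a + b² + 7, LT = ab.
f_2 = -11ab - 3b² - 19, LT = ab.

S(f_1,f_2): lcm = ab. S = 7/3a - 20/33b² - 134/33.
  leading term a: no divisor's leading term divides it; move 7/3a to the remainder.
  leading term b²: no divisor's leading term divides it; move -20/33b² to the remainder.
  leading term 1: no divisor's leading term divides it; move -134/33 to the remainder.
  remainder 7/3a - 20/33b² - 134/33 ≠ 0; add h_3 = 7/3a - 20/33b² - 134/33 to the basis.

S(f_1,h_3): lcm = ab. S = 7/3a + 20/77b³ - ⅓b² + 134/77b - 7/3.
  leading term a: subtract (1)·h_3 from 7/3a + 20/77b³ - ⅓b² + 134/77b - 7/3 → 20/77b³ + 3/11b² + 134/77b + 19/11
  leading term b³: no divisor's leading term divides it; move 20/77b³ to the remainder.
  leading term b²: no divisor's leading term divides it; move 3/11b² to the remainder.
  leading term b: no divisor's leading term divides it; move 134/77b to the remainder.
  leading term 1: no divisor's leading term divides it; move 19/11 to the remainder.
  remainder 20/77b³ + 3/11b² + 134/77b + 19/11 ≠ 0; add h_4 = 20/77b³ + 3/11b² + 134/77b + 19/11 to the basis.

The other S-polynomials (S(f_2,h_3), S(f_1,h_4), S(f_2,h_4), S(h_3,h_4)) all reduce to 0 modulo the current basis, so we have a Gröbner basis.
Inter-reduce: drop elements whose leading term is divisible by another's, tail-reduce, and make monic.
Reduced Gröbner basis: {a - 20/77b² - 134/77, b³ + 21/20b² + 67/10b + 133/20}.
Label its elements g_1 = a - 20/77b² - 134/77, g_2 = b³ + 21/20b² + 67/10b + 133/20.

Reduce p = -8ab - 4a + 8b modulo G:
  leading term ab: subtract (-8b)·g_1 from -8ab - 4a + 8b → -4a - 160/77b³ - 456/77b
  leading term a: subtract (-4)·g_1 from -4a - 160/77b³ - 456/77b → -160/77b³ - 80/77b² - 456/77b - 536/77
  leading term b³: subtract (-160/77)·g_2 from -160/77b³ - 80/77b² - 456/77b - 536/77 → 8/7b² + 8b + 48/7
  leading term b²: no divisor's leading term divides it; move 8/7b² to the remainder.
  leading term b: no divisor's leading term divides it; move 8b to the remainder.
  leading term 1: no divisor's leading term divides it; move 48/7 to the remainder.
  normal form = 8/7b² + 8b + 48/7.
The normal form is nonzero, so p ∉ I. Since p minus its normal form lies in I, I + (p) = I + (r) where r = 8/7b² + 8b + 48/7; decide whether this ideal is the whole ring.
Run Buchberger on G together with r (pairs among the g_i already reduce to 0 since G is a Gröbner basis):
g_1 = a - 20/77b² - 134/77, LT = a.
g_2 = b³ + 21/20b² + 67/10b + 133/20, LT = b³.
r = 8/7b² + 8b + 48/7, LT = b².

S(g_2,r): lcm = b³. S = -119/20b² + 7/10b + 133/20.
  leading term b²: subtract (-833/160)·r from -119/20b² + 7/10b + 133/20 → 847/20b + 847/20
  leading term b: no divisor's leading term divides it; move 847/20b to the remainder.
  leading term 1: no divisor's leading term divides it; move 847/20 to the remainder.
  remainder 847/20b + 847/20 ≠ 0; add m_4 = 847/20b + 847/20 to the basis.

The other S-polynomials (S(g_1,g_2), S(g_1,r), S(g_1,m_4), S(g_2,m_4), S(r,m_4)) all reduce to 0 modulo the current basis, so we have a Gröbner basis.
Inter-reduce: drop elements whose leading term is divisible by another's, tail-reduce, and make monic.
Reduced Gröbner basis: {a - 2, b + 1}.
The reduced Gröbner basis of I + (p) is {a - 2, b + 1} ≠ {1}, a proper ideal, so the enlarged system stays consistent: p is independent of I, with normal form 8/7b² + 8b + 48/7.

Ideal membership is decidable via reduction modulo a Gröbner basis.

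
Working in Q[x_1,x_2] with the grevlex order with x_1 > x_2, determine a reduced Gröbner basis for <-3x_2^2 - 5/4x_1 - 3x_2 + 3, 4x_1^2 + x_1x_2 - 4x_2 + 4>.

f_1 = -3x_2^2 - 5/4x_1 - 3x_2 + 3, LT = x_2^2.
f_2 = 4x_1^2 + x_1x_2 - 4x_2 + 4, LT = x_1^2.

The S-polynomials (S(f_1,f_2)) all reduce to 0 modulo the current basis, so we have a Gröbner basis.

G = {x_1^2 + 1/4x_1x_2 - x_2 + 1, x_2^2 + 5/12x_1 + x_2 - 1}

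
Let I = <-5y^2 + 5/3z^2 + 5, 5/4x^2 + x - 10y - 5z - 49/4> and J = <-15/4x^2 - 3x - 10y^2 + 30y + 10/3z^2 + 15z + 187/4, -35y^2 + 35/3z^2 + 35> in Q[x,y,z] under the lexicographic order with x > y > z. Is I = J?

Equality of ideals is decidable: compute both reduced Gröbner bases (unique for the ordering) and check whether they agree.
Buchberger on the first generating set:
f_1 = -5y^2 + 5/3z^2 + 5, LT = y^2.
f_2 = 5/4x^2 + x - 10y - 5z - 49/4, LT = x^2.

The S-polynomials (S(f_1,f_2)) all reduce to 0 modulo the current basis, so we have a Gröbner basis.
Inter-reduce: drop elements whose leading term is divisible by another's, tail-reduce, and make monic.
Reduced Gröbner basis: {x^2 + 4/5x - 8y - 4z - 49/5, y^2 - 1/3z^2 - 1}.

Buchberger on the second generating set:
h_1 = -15/4x^2 - 3x - 10y^2 + 30y + 10/3z^2 + 15z + 187/4, LT = x^2.
h_2 = -35y^2 + 35/3z^2 + 35, LT = y^2.

The S-polynomials (S(h_1,h_2)) all reduce to 0 modulo the current basis, so we have a Gröbner basis.
Inter-reduce: drop elements whose leading term is divisible by another's, tail-reduce, and make monic.
Reduced Gröbner basis: {x^2 + 4/5x - 8y - 4z - 49/5, y^2 - 1/3z^2 - 1}.

The two bases agree; hence the ideals are identical.

Yes, the ideals are equal.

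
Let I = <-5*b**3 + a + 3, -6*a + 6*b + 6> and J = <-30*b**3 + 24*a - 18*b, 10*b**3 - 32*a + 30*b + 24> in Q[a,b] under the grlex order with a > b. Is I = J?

Since reduced Gröbner bases are canonical representatives of ideals under a given ordering, it suffices to compute and compare them.
Buchberger on the first generating set:
f_1 = -5*b**3 + a + 3, LT = b**3.
f_2 = -6*a + 6*b + 6, LT = a.

S(f_1,f_2): leading monomials are coprime, so the S-polynomial reduces to 0 (Buchberger's first criterion).
Every S-polynomial of the final basis reduces to 0, so we have a Gröbner basis.
Inter-reduce: drop elements whose leading term is divisible by another's, tail-reduce, and make monic.
Reduced Gröbner basis: {b**3 - 1/5*b - 4/5, a - b - 1}.

Buchberger on the second generating set:
h_1 = -30*b**3 + 24*a - 18*b, LT = b**3.
h_2 = 10*b**3 - 32*a + 30*b + 24, LT = b**3.

S(h_1,h_2): lcm = b**3. S = 12/5*a - 12/5*b - 12/5.
  leading term a: no divisor's leading term divides it; move 12/5*a to the remainder.
  leading term b: no divisor's leading term divides it; move -12/5*b to the remainder.
  leading term 1: no divisor's leading term divides it; move -12/5 to the remainder.
  remainder 12/5*a - 12/5*b - 12/5 ≠ 0; add k_3 = 12/5*a - 12/5*b - 12/5 to the basis.

S(h_1,k_3): leading monomials are coprime, so the S-polynomial reduces to 0 (Buchberger's first criterion).
S(h_2,k_3): leading monomials are coprime, so the S-polynomial reduces to 0 (Buchberger's first criterion).
Every S-polynomial of the final basis reduces to 0, so we have a Gröbner basis.
Inter-reduce: drop elements whose leading term is divisible by another's, tail-reduce, and make monic.
Reduced Gröbner basis: {b**3 - 1/5*b - 4/5, a - b - 1}.

Same reduced basis, so the two generating sets span the same ideal.
The choice of monomial ordering does not affect the verdict — as long as both bases are computed under the same ordering, their equality decides ideal equality.

Yes, the ideals are equal.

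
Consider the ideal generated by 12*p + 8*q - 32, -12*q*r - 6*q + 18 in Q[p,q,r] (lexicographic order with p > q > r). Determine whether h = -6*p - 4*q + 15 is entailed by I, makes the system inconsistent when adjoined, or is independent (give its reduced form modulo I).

First compute the reduced Gröbner basis of I by Buchberger's algorithm.
f_1 = 12*p + 8*q - 32, LT = p.
f_2 = -12*q*r - 6*q + 18, LT = q*r.

The S-polynomials (S(f_1,f_2)) all reduce to 0 modulo the current basis, so we have a Gröbner basis.
Inter-reduce: drop elements whose leading term is divisible by another's, tail-reduce, and make monic.
Reduced Gröbner basis: {p + 2/3*q - 8/3, q*r + 1/2*q - 3/2}.
Label its elements g_1 = p + 2/3*q - 8/3, g_2 = q*r + 1/2*q - 3/2.

Reduce h = -6*p - 4*q + 15 modulo G:
  leading term p: subtract (-6)·g_1 from -6*p - 4*q + 15 → -1
  leading term 1: no divisor's leading term divides it; move -1 to the remainder.
  normal form = -1.
The normal form is nonzero, so h ∉ I. Since h minus its normal form lies in I, I + (h) = I + (n) where n = -1; decide whether this ideal is the whole ring.
Here n = -1 is a nonzero constant, hence a unit: 1 ∈ I + (h), the Gröbner basis of I + (h) is {1}, and the enlarged system has no common solution — adjoining h is inconsistent.

Adjoining -6*p - 4*q + 15 makes the ideal the whole ring: the system is inconsistent.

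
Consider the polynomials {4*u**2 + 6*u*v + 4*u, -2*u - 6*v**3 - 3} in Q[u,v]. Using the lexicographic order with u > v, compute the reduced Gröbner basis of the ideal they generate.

Buchberger's algorithm terminates because the ascending chain of leading-term ideals stabilizes.

f_1 = 4*u**2 + 6*u*v + 4*u, LT = u**2.
f_2 = -2*u - 6*v**3 - 3, LT = u.

S(f_1,f_2): lcm = u**2. S = -3*u*v**3 + 3/2*u*v - 1/2*u.
  reduce S modulo (f_1, f_2):
  remainder 9*v**6 - 9/2*v**4 + 6*v**3 - 9/4*v + 3/4 ≠ 0; add g_3 = 9*v**6 - 9/2*v**4 + 6*v**3 - 9/4*v + 3/4 to the basis.

The other S-polynomials (S(f_1,g_3), S(f_2,g_3)) all reduce to 0 modulo the current basis, so we have a Gröbner basis.
Inter-reduce: drop elements whose leading term is divisible by another's, tail-reduce, and make monic.

G = {u + 3*v**3 + 3/2, v**6 - 1/2*v**4 + 2/3*v**3 - 1/4*v + 1/12}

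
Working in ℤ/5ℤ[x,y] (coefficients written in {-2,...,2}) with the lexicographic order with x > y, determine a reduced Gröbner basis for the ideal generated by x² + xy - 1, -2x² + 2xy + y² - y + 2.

G = {x² + y² - y - 1, xy - y² + y, y³ + y²}

This is the nonlinear analogue of row-reducing a linear system.

f_1 = x² + xy - 1, LT = x².
f_2 = -2x² + 2xy + y² - y + 2, LT = x².

S(f_1,f_2): lcm = x². S = 2xy - 2y² + 2y.
  leading term xy: no divisor's leading term divides it; move 2xy to the remainder.
  leading term y²: no divisor's leading term divides it; move -2y² to the remainder.
  leading term y: no divisor's leading term divides it; move 2y to the remainder.
  remainder 2xy - 2y² + 2y ≠ 0; add g_3 = 2xy - 2y² + 2y to the basis.

S(f_1,g_3): lcm = x²y. S = 2xy² - xy - y.
  leading term xy²: subtract (y)·g_3 from 2xy² - xy - y → -xy + 2y³ - 2y² - y
  leading term xy: subtract (2)·g_3 from -xy + 2y³ - 2y² - y → 2y³ + 2y²
  leading term y³: no divisor's leading term divides it; move 2y³ to the remainder.
  leading term y²: no divisor's leading term divides it; move 2y² to the remainder.
  remainder 2y³ + 2y² ≠ 0; add g_4 = 2y³ + 2y² to the basis.

The other S-polynomials (S(f_2,g_3), S(f_1,g_4), S(f_2,g_4), S(g_3,g_4)) all reduce to 0 modulo the current basis, so we have a Gröbner basis.
Inter-reduce: drop elements whose leading term is divisible by another's, tail-reduce, and make monic.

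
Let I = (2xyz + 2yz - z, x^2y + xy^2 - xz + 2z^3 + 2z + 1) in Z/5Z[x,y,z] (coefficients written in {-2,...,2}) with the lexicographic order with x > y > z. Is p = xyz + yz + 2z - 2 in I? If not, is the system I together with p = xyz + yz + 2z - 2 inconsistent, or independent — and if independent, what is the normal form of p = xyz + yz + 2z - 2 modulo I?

Adjoining xyz + yz + 2z - 2 makes the ideal the whole ring: the system is inconsistent.

First compute the reduced Gröbner basis of I by Buchberger's algorithm.
f_1 = 2xyz + 2yz - z, LT = xyz.
f_2 = x^2y + xy^2 - xz + 2z^3 + 2z + 1, LT = x^2y.

S(f_1,f_2): lcm = x^2yz. S = -xy^2z + xyz + xz^2 + 2xz - 2z^4 - 2z^2 - z.
  reduce S modulo (f_1, f_2):
  remainder xz^2 + 2xz + y^2z + yz - 2z^4 - 2z^2 + 2z ≠ 0; add h_3 = xz^2 + 2xz + y^2z + yz - 2z^4 - 2z^2 + 2z to the basis.

S(f_1,h_3): lcm = xyz^2. S = -2xyz - y^3z - y^2z + 2yz^4 - 2yz^2 - 2yz + 2z^2.
  reduce S modulo (f_1, f_2, h_3):
  remainder -y^3z - y^2z + 2yz^4 - 2yz^2 + 2z^2 - z ≠ 0; add h_4 = -y^3z - y^2z + 2yz^4 - 2yz^2 + 2z^2 - z to the basis.

The other S-polynomials (S(f_2,h_3), S(f_1,h_4), S(f_2,h_4), S(h_3,h_4)) all reduce to 0 modulo the current basis, so we have a Gröbner basis.
Inter-reduce: drop elements whose leading term is divisible by another's, tail-reduce, and make monic.
Reduced Gröbner basis: {x^2y + xy^2 - xz + 2z^3 + 2z + 1, xyz + yz + 2z, xz^2 + 2xz + y^2z + yz - 2z^4 - 2z^2 + 2z, y^3z + y^2z - 2yz^4 + 2yz^2 - 2z^2 + z}.
Label its elements g_1 = x^2y + xy^2 - xz + 2z^3 + 2z + 1, g_2 = xyz + yz + 2z, g_3 = xz^2 + 2xz + y^2z + yz - 2z^4 - 2z^2 + 2z, g_4 = y^3z + y^2z - 2yz^4 + 2yz^2 - 2z^2 + z.

Reduce p = xyz + yz + 2z - 2 modulo G:
  leading term xyz: subtract (1)·g_2 from xyz + yz + 2z - 2 → -2
  leading term 1: no divisor's leading term divides it; move -2 to the remainder.
  normal form = -2.
The normal form is nonzero, so p ∉ I. Since p minus its normal form lies in I, I + (p) = I + (r) where r = -2; decide whether this ideal is the whole ring.
Here r = -2 is a nonzero constant, hence a unit: 1 ∈ I + (p), the Gröbner basis of I + (p) is {1}, and the enlarged system has no common solution — adjoining p is inconsistent.

The remainder on division by a Gröbner basis is unique — it is the normal form.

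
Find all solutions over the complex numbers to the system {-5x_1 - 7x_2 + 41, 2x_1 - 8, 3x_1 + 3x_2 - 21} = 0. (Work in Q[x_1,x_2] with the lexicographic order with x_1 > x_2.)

{(4, 3)}

Compute a lex Gröbner basis by Buchberger's algorithm.
f_1 = -5x_1 - 7x_2 + 41, LT = x_1.
f_2 = 2x_1 - 8, LT = x_1.
f_3 = 3x_1 + 3x_2 - 21, LT = x_1.

S(f_1,f_2): lcm = x_1. S = \tfrac{7}{5}x_2 - \tfrac{21}{5}.
  leading term x_2: no divisor's leading term divides it; move \tfrac{7}{5}x_2 to the remainder.
  leading term 1: no divisor's leading term divides it; move -\tfrac{21}{5} to the remainder.
  remainder \tfrac{7}{5}x_2 - \tfrac{21}{5} ≠ 0; add h_4 = \tfrac{7}{5}x_2 - \tfrac{21}{5} to the basis.

S(f_1,f_3): lcm = x_1. S = \tfrac{2}{5}x_2 - \tfrac{6}{5}.
  leading term x_2: subtract (\tfrac{2}{7})·h_4 from \tfrac{2}{5}x_2 - \tfrac{6}{5} → 0
  remainder 0.

S(f_2,f_3): lcm = x_1. S = -x_2 + 3.
  leading term x_2: subtract (-\tfrac{5}{7})·h_4 from -x_2 + 3 → 0
  remainder 0.

S(f_1,h_4): leading monomials are coprime, so the S-polynomial reduces to 0 (Buchberger's first criterion).
S(f_2,h_4): leading monomials are coprime, so the S-polynomial reduces to 0 (Buchberger's first criterion).
S(f_3,h_4): leading monomials are coprime, so the S-polynomial reduces to 0 (Buchberger's first criterion).
Every S-polynomial of the final basis reduces to 0, so we have a Gröbner basis.
Inter-reduce: drop elements whose leading term is divisible by another's, tail-reduce, and make monic.
Reduced Gröbner basis: {x_1 - 4, x_2 - 3}.

Elimination: the polynomial x_2 - 3 lies in the elimination ideal for x_2, so x_2 ∈ {3}. For each such x_2, the remaining basis elements (now univariate) give the rest of the solution.
  x_2 = 3: the earlier basis element becomes x_1 - 4 = 0, giving x_1 = 4 — point (4, 3).
Substituting each solution back into the original system confirms all equations vanish.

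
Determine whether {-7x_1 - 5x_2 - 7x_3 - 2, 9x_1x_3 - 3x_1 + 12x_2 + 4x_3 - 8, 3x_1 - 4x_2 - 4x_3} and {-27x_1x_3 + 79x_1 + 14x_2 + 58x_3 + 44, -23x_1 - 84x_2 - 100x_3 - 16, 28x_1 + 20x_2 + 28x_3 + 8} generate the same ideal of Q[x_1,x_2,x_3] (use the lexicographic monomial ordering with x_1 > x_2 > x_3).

Yes, the ideals are equal.

For a fixed monomial order, each ideal has a unique reduced Gröbner basis; comparing bases decides equality.
Buchberger on the first generating set:
f_1 = -7x_1 - 5x_2 - 7x_3 - 2, LT = x_1.
f_2 = 9x_1x_3 - 3x_1 + 12x_2 + 4x_3 - 8, LT = x_1x_3.
f_3 = 3x_1 - 4x_2 - 4x_3, LT = x_1.

S(f_1,f_2): lcm = x_1x_3. S = 1/3x_1 + 5/7x_2x_3 - 4/3x_2 + x_3^2 - 10/63x_3 + 8/9.
  leading term x_1: subtract (-1/21)·f_1 from 1/3x_1 + 5/7x_2x_3 - 4/3x_2 + x_3^2 - 10/63x_3 + 8/9 → 5/7x_2x_3 - 11/7x_2 + x_3^2 - 31/63x_3 + 50/63
  leading term x_2x_3: no divisor's leading term divides it; move 5/7x_2x_3 to the remainder.
  leading term x_2: no divisor's leading term divides it; move -11/7x_2 to the remainder.
  leading term x_3^2: no divisor's leading term divides it; move x_3^2 to the remainder.
  leading term x_3: no divisor's leading term divides it; move -31/63x_3 to the remainder.
  leading term 1: no divisor's leading term divides it; move 50/63 to the remainder.
  remainder 5/7x_2x_3 - 11/7x_2 + x_3^2 - 31/63x_3 + 50/63 ≠ 0; add g_4 = 5/7x_2x_3 - 11/7x_2 + x_3^2 - 31/63x_3 + 50/63 to the basis.

S(f_1,f_3): lcm = x_1. S = 43/21x_2 + 7/3x_3 + 2/7.
  leading term x_2: no divisor's leading term divides it; move 43/21x_2 to the remainder.
  leading term x_3: no divisor's leading term divides it; move 7/3x_3 to the remainder.
  leading term 1: no divisor's leading term divides it; move 2/7 to the remainder.
  remainder 43/21x_2 + 7/3x_3 + 2/7 ≠ 0; add g_5 = 43/21x_2 + 7/3x_3 + 2/7 to the basis.

S(f_2,f_3): lcm = x_1x_3. S = -1/3x_1 + 4/3x_2x_3 + 4/3x_2 + 4/3x_3^2 + 4/9x_3 - 8/9.
  leading term x_1: subtract (1/21)·f_1 from -1/3x_1 + 4/3x_2x_3 + 4/3x_2 + 4/3x_3^2 + 4/9x_3 - 8/9 → 4/3x_2x_3 + 11/7x_2 + 4/3x_3^2 + 7/9x_3 - 50/63
  leading term x_2x_3: subtract (28/15)·g_4 from 4/3x_2x_3 + 11/7x_2 + 4/3x_3^2 + 7/9x_3 - 50/63 → 473/105x_2 - 8/15x_3^2 + 229/135x_3 - 430/189
  leading term x_2: subtract (11/5)·g_5 from 473/105x_2 - 8/15x_3^2 + 229/135x_3 - 430/189 → -8/15x_3^2 - 464/135x_3 - 392/135
  leading term x_3^2: no divisor's leading term divides it; move -8/15x_3^2 to the remainder.
  leading term x_3: no divisor's leading term divides it; move -464/135x_3 to the remainder.
  leading term 1: no divisor's leading term divides it; move -392/135 to the remainder.
  remainder -8/15x_3^2 - 464/135x_3 - 392/135 ≠ 0; add g_6 = -8/15x_3^2 - 464/135x_3 - 392/135 to the basis.

The other S-polynomials (S(f_1,g_4), S(f_2,g_4), S(f_3,g_4), S(f_1,g_5), S(f_2,g_5), S(f_3,g_5), S(g_4,g_5), S(f_1,g_6), S(f_2,g_6), S(f_3,g_6), S(g_4,g_6), S(g_5,g_6)) all reduce to 0 modulo the current basis, so we have a Gröbner basis.
Inter-reduce: drop elements whose leading term is divisible by another's, tail-reduce, and make monic.
Reduced Gröbner basis: {x_1 + 8/43x_3 + 8/43, x_2 + 49/43x_3 + 6/43, x_3^2 + 58/9x_3 + 49/9}.

Buchberger on the second generating set:
h_1 = -27x_1x_3 + 79x_1 + 14x_2 + 58x_3 + 44, LT = x_1x_3.
h_2 = -23x_1 - 84x_2 - 100x_3 - 16, LT = x_1.
h_3 = 28x_1 + 20x_2 + 28x_3 + 8, LT = x_1.

S(h_1,h_2): lcm = x_1x_3. S = -79/27x_1 - 84/23x_2x_3 - 14/27x_2 - 100/23x_3^2 - 1766/621x_3 - 44/27.
  leading term x_1: subtract (79/621)·h_2 from -79/27x_1 - 84/23x_2x_3 - 14/27x_2 - 100/23x_3^2 - 1766/621x_3 - 44/27 → -84/23x_2x_3 + 6314/621x_2 - 100/23x_3^2 + 6134/621x_3 + 28/69
  leading term x_2x_3: no divisor's leading term divides it; move -84/23x_2x_3 to the remainder.
  leading term x_2: no divisor's leading term divides it; move 6314/621x_2 to the remainder.
  leading term x_3^2: no divisor's leading term divides it; move -100/23x_3^2 to the remainder.
  leading term x_3: no divisor's leading term divides it; move 6134/621x_3 to the remainder.
  leading term 1: no divisor's leading term divides it; move 28/69 to the remainder.
  remainder -84/23x_2x_3 + 6314/621x_2 - 100/23x_3^2 + 6134/621x_3 + 28/69 ≠ 0; add k_4 = -84/23x_2x_3 + 6314/621x_2 - 100/23x_3^2 + 6134/621x_3 + 28/69 to the basis.

S(h_1,h_3): lcm = x_1x_3. S = -79/27x_1 - 5/7x_2x_3 - 14/27x_2 - x_3^2 - 460/189x_3 - 44/27.
  leading term x_1: subtract (79/621)·h_2 from -79/27x_1 - 5/7x_2x_3 - 14/27x_2 - x_3^2 - 460/189x_3 - 44/27 → -5/7x_2x_3 + 6314/621x_2 - x_3^2 + 44720/4347x_3 + 28/69
  leading term x_2x_3: subtract (115/588)·k_4 from -5/7x_2x_3 + 6314/621x_2 - x_3^2 + 44720/4347x_3 + 28/69 → 213323/26082x_2 - 22/147x_3^2 + 1525535/182574x_3 + 473/1449
  leading term x_2: no divisor's leading term divides it; move 213323/26082x_2 to the remainder.
  leading term x_3^2: no divisor's leading term divides it; move -22/147x_3^2 to the remainder.
  leading term x_3: no divisor's leading term divides it; move 1525535/182574x_3 to the remainder.
  leading term 1: no divisor's leading term divides it; move 473/1449 to the remainder.
  remainder 213323/26082x_2 - 22/147x_3^2 + 1525535/182574x_3 + 473/1449 ≠ 0; add k_5 = 213323/26082x_2 - 22/147x_3^2 + 1525535/182574x_3 + 473/1449 to the basis.

S(h_2,h_3): lcm = x_1. S = 473/161x_2 + 77/23x_3 + 66/161.
  leading term x_2: subtract (162/451)·k_5 from 473/161x_2 + 77/23x_3 + 66/161 → 108/2009x_3^2 + 696/2009x_3 + 12/41
  leading term x_3^2: no divisor's leading term divides it; move 108/2009x_3^2 to the remainder.
  leading term x_3: no divisor's leading term divides it; move 696/2009x_3 to the remainder.
  leading term 1: no divisor's leading term divides it; move 12/41 to the remainder.
  remainder 108/2009x_3^2 + 696/2009x_3 + 12/41 ≠ 0; add k_6 = 108/2009x_3^2 + 696/2009x_3 + 12/41 to the basis.

The other S-polynomials (S(h_1,k_4), S(h_2,k_4), S(h_3,k_4), S(h_1,k_5), S(h_2,k_5), S(h_3,k_5), S(k_4,k_5), S(h_1,k_6), S(h_2,k_6), S(h_3,k_6), S(k_4,k_6), S(k_5,k_6)) all reduce to 0 modulo the current basis, so we have a Gröbner basis.
Inter-reduce: drop elements whose leading term is divisible by another's, tail-reduce, and make monic.
Reduced Gröbner basis: {x_1 + 8/43x_3 + 8/43, x_2 + 49/43x_3 + 6/43, x_3^2 + 58/9x_3 + 49/9}.

The two bases agree; hence the ideals are identical.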